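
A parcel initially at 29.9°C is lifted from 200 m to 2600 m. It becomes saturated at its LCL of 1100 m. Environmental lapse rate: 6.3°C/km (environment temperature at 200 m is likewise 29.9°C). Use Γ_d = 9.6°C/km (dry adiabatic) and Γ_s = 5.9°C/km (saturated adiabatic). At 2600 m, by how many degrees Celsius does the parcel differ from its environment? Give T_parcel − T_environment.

Parcel:
  From 200 m to 1100 m (dry): cools by 9.6 × 0.9 = 8.64°C, giving 21.26°C.
  From 1100 m to 2600 m (saturated): cools by 5.9 × 1.5 = 8.85°C, giving 12.41°C.
Environment:
  From 200 m to 2600 m (environment): cools by 6.3 × 2.4 = 15.12°C, giving 14.78°C.
T_parcel − T_env = 12.41 − 14.78 = -2.37°C

-2.37°C (parcel cooler than environment)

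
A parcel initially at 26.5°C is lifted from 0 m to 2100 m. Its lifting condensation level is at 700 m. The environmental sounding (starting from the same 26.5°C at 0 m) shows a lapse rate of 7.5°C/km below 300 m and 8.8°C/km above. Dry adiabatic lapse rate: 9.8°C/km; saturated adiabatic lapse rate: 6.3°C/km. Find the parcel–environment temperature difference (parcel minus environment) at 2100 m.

Parcel:
  From 0 m to 700 m (dry): cools by 9.8 × 0.7 = 6.86°C, giving 19.64°C.
  From 700 m to 2100 m (saturated): cools by 6.3 × 1.4 = 8.82°C, giving 10.82°C.
Environment:
  From 0 m to 300 m (environment, lower layer): cools by 7.5 × 0.3 = 2.25°C, giving 24.25°C.
  From 300 m to 2100 m (environment, upper layer): cools by 8.8 × 1.8 = 15.84°C, giving 8.41°C.
T_parcel − T_env = 10.82 − 8.41 = +2.41°C

+2.41°C (parcel warmer than environment)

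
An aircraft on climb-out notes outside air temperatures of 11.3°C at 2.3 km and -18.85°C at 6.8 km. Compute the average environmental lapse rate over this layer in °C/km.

6.7°C/km

Γ = −ΔT/Δz = (11.3 − (-18.85)) / (6800 − 2300) m
  = 30.15°C / 4.5 km = 6.7°C/km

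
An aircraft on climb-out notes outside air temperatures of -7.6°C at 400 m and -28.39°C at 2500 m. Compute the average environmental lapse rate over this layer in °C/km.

9.9°C/km

Γ = −ΔT/Δz = (-7.6 − (-28.39)) / (2500 − 400) m
  = 20.79°C / 2.1 km = 9.9°C/km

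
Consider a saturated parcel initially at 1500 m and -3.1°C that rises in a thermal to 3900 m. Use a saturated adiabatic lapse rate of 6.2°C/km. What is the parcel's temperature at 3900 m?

-17.98°C

1500–3900 m, saturated adiabatic: Δz = 2.4 km ⇒ ΔT = -14.88°C; T = -17.98°C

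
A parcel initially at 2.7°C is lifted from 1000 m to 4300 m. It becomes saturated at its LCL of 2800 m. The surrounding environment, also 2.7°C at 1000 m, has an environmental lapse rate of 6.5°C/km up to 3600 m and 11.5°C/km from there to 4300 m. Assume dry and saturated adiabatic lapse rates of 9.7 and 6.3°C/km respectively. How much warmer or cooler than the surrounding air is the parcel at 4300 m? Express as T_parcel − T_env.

-1.96°C (parcel cooler than environment)

Parcel:
  Dry to 2800 m: -9.7 × 1.8 km = -17.46°C, so T = -14.76°C.
  Saturated to 4300 m: -6.3 × 1.5 km = -9.45°C, so T = -24.21°C.
Environment:
  Environment, lower layer to 3600 m: -6.5 × 2.6 km = -16.9°C, so T = -14.2°C.
  Environment, upper layer to 4300 m: -11.5 × 0.7 km = -8.05°C, so T = -22.25°C.
T_parcel − T_env = -24.21 − (-22.25) = -1.96°C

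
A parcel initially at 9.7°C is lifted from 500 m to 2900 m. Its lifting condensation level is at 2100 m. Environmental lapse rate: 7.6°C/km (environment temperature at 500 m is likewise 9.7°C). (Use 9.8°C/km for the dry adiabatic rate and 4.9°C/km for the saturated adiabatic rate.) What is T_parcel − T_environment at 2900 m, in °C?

Parcel:
  500 → 2100 m (dry, 9.8°C/km): ΔT = -9.8 × 1.6 = -15.68°C → T = -5.98°C
  2100 → 2900 m (saturated, 4.9°C/km): ΔT = -4.9 × 0.8 = -3.92°C → T = -9.9°C
Environment:
  500 → 2900 m (environment, 7.6°C/km): ΔT = -7.6 × 2.4 = -18.24°C → T = -8.54°C
T_parcel − T_env = -9.9 − (-8.54) = -1.36°C

-1.36°C (parcel cooler than environment)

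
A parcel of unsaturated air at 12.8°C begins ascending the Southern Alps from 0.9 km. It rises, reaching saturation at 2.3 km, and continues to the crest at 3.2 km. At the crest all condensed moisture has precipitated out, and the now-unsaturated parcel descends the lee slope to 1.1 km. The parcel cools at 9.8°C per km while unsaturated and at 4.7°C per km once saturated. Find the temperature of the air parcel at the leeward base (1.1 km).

15.43°C

900 → 2300 m (dry, 9.8°C/km): ΔT = -9.8 × 1.4 = -13.72°C → T = -0.92°C
2300 → 3200 m (saturated, 4.7°C/km): ΔT = -4.7 × 0.9 = -4.23°C → T = -5.15°C
3200 → 1100 m (dry descent, 9.8°C/km): ΔT = +9.8 × 2.1 = +20.58°C → T = 15.43°C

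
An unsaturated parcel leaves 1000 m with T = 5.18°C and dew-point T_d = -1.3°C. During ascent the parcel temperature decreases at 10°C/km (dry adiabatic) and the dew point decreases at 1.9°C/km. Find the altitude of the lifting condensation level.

1800 m

T and T_d converge at 10 − 1.9 = 8.1°C per km
Height above start = (5.18 − (-1.3)) / 8.1 = 0.8 km
LCL altitude = 1000 m + 800 m = 1800 m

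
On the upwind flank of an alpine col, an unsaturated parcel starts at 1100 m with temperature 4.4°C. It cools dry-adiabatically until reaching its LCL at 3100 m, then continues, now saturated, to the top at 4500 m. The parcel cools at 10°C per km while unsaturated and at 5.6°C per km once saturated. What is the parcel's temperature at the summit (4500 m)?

-23.44°C

From 1100 m to 3100 m (dry): cools by 10 × 2 = 20°C, giving -15.6°C.
From 3100 m to 4500 m (saturated): cools by 5.6 × 1.4 = 7.84°C, giving -23.44°C.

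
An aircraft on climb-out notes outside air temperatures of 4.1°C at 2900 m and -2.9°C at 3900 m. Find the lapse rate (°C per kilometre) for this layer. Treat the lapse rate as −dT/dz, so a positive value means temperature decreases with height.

Γ = −ΔT/Δz = (4.1 − (-2.9)) / (3900 − 2900) m
  = 7°C / 1 km = 7°C/km

7°C/km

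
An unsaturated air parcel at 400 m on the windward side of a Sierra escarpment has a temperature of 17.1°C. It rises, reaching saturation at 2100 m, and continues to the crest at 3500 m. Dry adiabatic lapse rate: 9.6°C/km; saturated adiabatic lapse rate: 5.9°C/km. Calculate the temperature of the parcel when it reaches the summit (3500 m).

-7.48°C

400–2100 m, dry: Δz = 1.7 km ⇒ ΔT = -16.32°C; T = 0.78°C
2100–3500 m, saturated: Δz = 1.4 km ⇒ ΔT = -8.26°C; T = -7.48°C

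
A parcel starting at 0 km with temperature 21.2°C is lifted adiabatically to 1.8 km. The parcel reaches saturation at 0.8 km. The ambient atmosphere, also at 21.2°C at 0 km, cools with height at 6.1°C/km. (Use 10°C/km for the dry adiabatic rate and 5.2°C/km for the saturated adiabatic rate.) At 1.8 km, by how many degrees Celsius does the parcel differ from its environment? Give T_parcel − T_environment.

Parcel:
  From 0 m to 800 m (dry): cools by 10 × 0.8 = 8°C, giving 13.2°C.
  From 800 m to 1800 m (saturated): cools by 5.2 × 1 = 5.2°C, giving 8°C.
Environment:
  From 0 m to 1800 m (environment): cools by 6.1 × 1.8 = 10.98°C, giving 10.22°C.
T_parcel − T_env = 8 − 10.22 = -2.22°C

-2.22°C (parcel cooler than environment)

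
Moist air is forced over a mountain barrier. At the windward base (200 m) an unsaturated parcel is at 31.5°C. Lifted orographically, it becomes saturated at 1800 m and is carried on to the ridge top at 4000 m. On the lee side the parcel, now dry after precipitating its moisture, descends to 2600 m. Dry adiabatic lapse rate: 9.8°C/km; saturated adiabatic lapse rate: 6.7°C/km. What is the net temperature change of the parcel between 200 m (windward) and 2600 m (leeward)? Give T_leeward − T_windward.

-16.7°C

200 → 1800 m (dry, 9.8°C/km): ΔT = -9.8 × 1.6 = -15.68°C → T = 15.82°C
1800 → 4000 m (saturated, 6.7°C/km): ΔT = -6.7 × 2.2 = -14.74°C → T = 1.08°C
4000 → 2600 m (dry descent, 9.8°C/km): ΔT = +9.8 × 1.4 = +13.72°C → T = 14.8°C
Net change vs windward start: 14.8 − 31.5 = -16.7°C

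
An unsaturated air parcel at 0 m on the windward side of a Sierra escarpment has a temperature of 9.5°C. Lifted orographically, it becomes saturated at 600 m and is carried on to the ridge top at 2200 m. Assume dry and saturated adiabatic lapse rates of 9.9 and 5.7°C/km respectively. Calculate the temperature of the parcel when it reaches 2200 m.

-5.56°C

0 → 600 m (dry, 9.9°C/km): ΔT = -9.9 × 0.6 = -5.94°C → T = 3.56°C
600 → 2200 m (saturated, 5.7°C/km): ΔT = -5.7 × 1.6 = -9.12°C → T = -5.56°C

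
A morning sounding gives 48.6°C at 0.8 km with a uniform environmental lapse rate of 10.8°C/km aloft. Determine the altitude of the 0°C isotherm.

Height above start = (48.6 − 0) / 10.8 = 4.5 km
Altitude = 800 m + 4500 m = 5300 m

5.3 km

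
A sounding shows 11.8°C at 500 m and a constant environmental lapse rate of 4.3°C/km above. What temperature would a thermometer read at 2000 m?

From 500 m to 2000 m (environmental): cools by 4.3 × 1.5 = 6.45°C, giving 5.35°C.

5.35°C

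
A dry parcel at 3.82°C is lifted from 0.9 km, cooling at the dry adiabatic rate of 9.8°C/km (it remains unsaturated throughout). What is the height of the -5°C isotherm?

1.8 km

Height above start = (3.82 − (-5)) / 9.8 = 0.9 km
Altitude = 900 m + 900 m = 1800 m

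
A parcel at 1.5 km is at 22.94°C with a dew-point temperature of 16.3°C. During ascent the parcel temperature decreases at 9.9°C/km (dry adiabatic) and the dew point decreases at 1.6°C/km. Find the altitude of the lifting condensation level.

2.3 km

T and T_d converge at 9.9 − 1.6 = 8.3°C per km
Height above start = (22.94 − 16.3) / 8.3 = 0.8 km
LCL altitude = 1500 m + 800 m = 2300 m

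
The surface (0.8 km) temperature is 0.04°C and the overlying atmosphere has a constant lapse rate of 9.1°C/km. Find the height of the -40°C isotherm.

5.2 km

Height above start = (0.04 − (-40)) / 9.1 = 4.4 km
Altitude = 800 m + 4400 m = 5200 m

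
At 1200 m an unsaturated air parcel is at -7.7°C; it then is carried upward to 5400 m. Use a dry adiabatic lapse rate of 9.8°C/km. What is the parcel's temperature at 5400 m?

Dry adiabatic to 5400 m: -9.8 × 4.2 km = -41.16°C, so T = -48.86°C.

-48.86°C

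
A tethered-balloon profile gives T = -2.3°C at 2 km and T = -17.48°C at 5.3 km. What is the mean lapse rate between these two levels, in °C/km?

Γ = −ΔT/Δz = (-2.3 − (-17.48)) / (5300 − 2000) m
  = 15.18°C / 3.3 km = 4.6°C/km

4.6°C/km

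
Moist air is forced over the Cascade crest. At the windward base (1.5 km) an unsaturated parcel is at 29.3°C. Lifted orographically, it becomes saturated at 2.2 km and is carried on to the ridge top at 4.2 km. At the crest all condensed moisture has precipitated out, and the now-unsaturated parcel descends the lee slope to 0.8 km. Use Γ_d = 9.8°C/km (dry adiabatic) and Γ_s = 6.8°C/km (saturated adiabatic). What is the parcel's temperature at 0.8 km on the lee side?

From 1500 m to 2200 m (dry): cools by 9.8 × 0.7 = 6.86°C, giving 22.44°C.
From 2200 m to 4200 m (saturated): cools by 6.8 × 2 = 13.6°C, giving 8.84°C.
From 4200 m to 800 m (dry descent): warms by 9.8 × 3.4 = 33.32°C, giving 42.16°C.

42.16°C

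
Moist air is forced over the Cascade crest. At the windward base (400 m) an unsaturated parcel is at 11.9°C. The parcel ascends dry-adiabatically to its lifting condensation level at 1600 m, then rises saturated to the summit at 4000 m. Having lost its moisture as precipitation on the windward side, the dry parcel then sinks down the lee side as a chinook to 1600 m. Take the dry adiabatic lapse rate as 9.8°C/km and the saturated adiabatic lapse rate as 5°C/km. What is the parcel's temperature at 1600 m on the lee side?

11.66°C

400 → 1600 m (dry, 9.8°C/km): ΔT = -9.8 × 1.2 = -11.76°C → T = 0.14°C
1600 → 4000 m (saturated, 5°C/km): ΔT = -5 × 2.4 = -12°C → T = -11.86°C
4000 → 1600 m (dry descent, 9.8°C/km): ΔT = +9.8 × 2.4 = +23.52°C → T = 11.66°C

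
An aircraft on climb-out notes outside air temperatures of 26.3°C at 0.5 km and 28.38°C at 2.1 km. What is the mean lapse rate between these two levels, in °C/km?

Γ = −ΔT/Δz = (26.3 − 28.38) / (2100 − 500) m
  = -2.08°C / 1.6 km = -1.3°C/km

-1.3°C/km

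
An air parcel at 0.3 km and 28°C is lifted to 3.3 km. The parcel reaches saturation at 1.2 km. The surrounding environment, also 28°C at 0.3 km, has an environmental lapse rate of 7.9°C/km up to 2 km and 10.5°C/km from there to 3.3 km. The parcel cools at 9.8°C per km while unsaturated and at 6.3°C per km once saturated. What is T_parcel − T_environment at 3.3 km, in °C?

+5.03°C (parcel warmer than environment)

Parcel:
  Dry to 1200 m: -9.8 × 0.9 km = -8.82°C, so T = 19.18°C.
  Saturated to 3300 m: -6.3 × 2.1 km = -13.23°C, so T = 5.95°C.
Environment:
  Environment, lower layer to 2000 m: -7.9 × 1.7 km = -13.43°C, so T = 14.57°C.
  Environment, upper layer to 3300 m: -10.5 × 1.3 km = -13.65°C, so T = 0.92°C.
T_parcel − T_env = 5.95 − 0.92 = +5.03°C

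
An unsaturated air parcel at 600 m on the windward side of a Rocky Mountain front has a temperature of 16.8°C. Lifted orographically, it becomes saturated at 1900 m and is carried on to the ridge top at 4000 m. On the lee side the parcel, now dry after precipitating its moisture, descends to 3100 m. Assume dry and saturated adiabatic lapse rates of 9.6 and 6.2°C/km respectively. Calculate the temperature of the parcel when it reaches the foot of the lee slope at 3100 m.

From 600 m to 1900 m (dry): cools by 9.6 × 1.3 = 12.48°C, giving 4.32°C.
From 1900 m to 4000 m (saturated): cools by 6.2 × 2.1 = 13.02°C, giving -8.7°C.
From 4000 m to 3100 m (dry descent): warms by 9.6 × 0.9 = 8.64°C, giving -0.06°C.

-0.06°C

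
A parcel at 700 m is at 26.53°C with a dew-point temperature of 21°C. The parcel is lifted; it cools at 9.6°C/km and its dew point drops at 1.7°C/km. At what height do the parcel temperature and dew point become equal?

1400 m

T and T_d converge at 9.6 − 1.7 = 7.9°C per km
Height above start = (26.53 − 21) / 7.9 = 0.7 km
LCL altitude = 700 m + 700 m = 1400 m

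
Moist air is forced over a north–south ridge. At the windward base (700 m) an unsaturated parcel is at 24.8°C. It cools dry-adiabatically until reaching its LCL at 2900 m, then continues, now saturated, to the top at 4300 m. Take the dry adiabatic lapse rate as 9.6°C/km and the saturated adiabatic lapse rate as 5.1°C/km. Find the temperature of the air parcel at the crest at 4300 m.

-3.46°C

From 700 m to 2900 m (dry): cools by 9.6 × 2.2 = 21.12°C, giving 3.68°C.
From 2900 m to 4300 m (saturated): cools by 5.1 × 1.4 = 7.14°C, giving -3.46°C.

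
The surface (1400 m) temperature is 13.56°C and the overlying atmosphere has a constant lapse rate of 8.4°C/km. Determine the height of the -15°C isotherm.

Height above start = (13.56 − (-15)) / 8.4 = 3.4 km
Altitude = 1400 m + 3400 m = 4800 m

4800 m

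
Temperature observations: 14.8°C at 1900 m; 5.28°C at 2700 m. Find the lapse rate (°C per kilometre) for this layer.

Γ = −ΔT/Δz = (14.8 − 5.28) / (2700 − 1900) m
  = 9.52°C / 0.8 km = 11.9°C/km

11.9°C/km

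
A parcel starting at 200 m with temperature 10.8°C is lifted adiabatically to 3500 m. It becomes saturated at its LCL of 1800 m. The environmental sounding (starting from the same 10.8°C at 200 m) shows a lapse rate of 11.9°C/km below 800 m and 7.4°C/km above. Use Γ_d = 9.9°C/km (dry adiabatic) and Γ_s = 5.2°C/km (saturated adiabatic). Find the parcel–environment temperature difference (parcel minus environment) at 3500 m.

+2.44°C (parcel warmer than environment)

Parcel:
  200 → 1800 m (dry, 9.9°C/km): ΔT = -9.9 × 1.6 = -15.84°C → T = -5.04°C
  1800 → 3500 m (saturated, 5.2°C/km): ΔT = -5.2 × 1.7 = -8.84°C → T = -13.88°C
Environment:
  200 → 800 m (environment, lower layer, 11.9°C/km): ΔT = -11.9 × 0.6 = -7.14°C → T = 3.66°C
  800 → 3500 m (environment, upper layer, 7.4°C/km): ΔT = -7.4 × 2.7 = -19.98°C → T = -16.32°C
T_parcel − T_env = -13.88 − (-16.32) = +2.44°C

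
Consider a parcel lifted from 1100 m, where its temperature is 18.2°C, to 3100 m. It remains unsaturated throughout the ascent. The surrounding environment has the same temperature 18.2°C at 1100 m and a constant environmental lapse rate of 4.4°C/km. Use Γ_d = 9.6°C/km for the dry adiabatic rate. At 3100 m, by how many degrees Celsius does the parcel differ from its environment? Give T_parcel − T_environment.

Parcel:
  Dry to 3100 m: -9.6 × 2 km = -19.2°C, so T = -1°C.
Environment:
  Environment to 3100 m: -4.4 × 2 km = -8.8°C, so T = 9.4°C.
T_parcel − T_env = -1 − 9.4 = -10.4°C

-10.4°C (parcel cooler than environment)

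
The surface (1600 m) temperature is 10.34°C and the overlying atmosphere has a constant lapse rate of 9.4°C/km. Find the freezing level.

2700 m

Height above start = (10.34 − 0) / 9.4 = 1.1 km
Altitude = 1600 m + 1100 m = 2700 m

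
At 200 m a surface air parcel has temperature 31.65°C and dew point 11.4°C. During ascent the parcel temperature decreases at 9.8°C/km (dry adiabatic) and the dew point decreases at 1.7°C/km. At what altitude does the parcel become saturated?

T and T_d converge at 9.8 − 1.7 = 8.1°C per km
Height above start = (31.65 − 11.4) / 8.1 = 2.5 km
LCL altitude = 200 m + 2500 m = 2700 m

2700 m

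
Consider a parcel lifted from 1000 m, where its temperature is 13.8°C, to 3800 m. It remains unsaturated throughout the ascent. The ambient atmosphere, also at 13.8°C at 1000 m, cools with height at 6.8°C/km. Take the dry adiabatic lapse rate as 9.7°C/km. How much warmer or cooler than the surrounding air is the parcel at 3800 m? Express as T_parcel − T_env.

Parcel:
  Dry to 3800 m: -9.7 × 2.8 km = -27.16°C, so T = -13.36°C.
Environment:
  Environment to 3800 m: -6.8 × 2.8 km = -19.04°C, so T = -5.24°C.
T_parcel − T_env = -13.36 − (-5.24) = -8.12°C

-8.12°C (parcel cooler than environment)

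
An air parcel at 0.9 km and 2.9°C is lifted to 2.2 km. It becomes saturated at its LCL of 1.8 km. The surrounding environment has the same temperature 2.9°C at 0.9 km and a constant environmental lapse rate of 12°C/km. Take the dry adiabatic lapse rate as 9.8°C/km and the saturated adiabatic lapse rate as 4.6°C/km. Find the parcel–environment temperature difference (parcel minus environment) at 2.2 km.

Parcel:
  Dry to 1800 m: -9.8 × 0.9 km = -8.82°C, so T = -5.92°C.
  Saturated to 2200 m: -4.6 × 0.4 km = -1.84°C, so T = -7.76°C.
Environment:
  Environment to 2200 m: -12 × 1.3 km = -15.6°C, so T = -12.7°C.
T_parcel − T_env = -7.76 − (-12.7) = +4.94°C

+4.94°C (parcel warmer than environment)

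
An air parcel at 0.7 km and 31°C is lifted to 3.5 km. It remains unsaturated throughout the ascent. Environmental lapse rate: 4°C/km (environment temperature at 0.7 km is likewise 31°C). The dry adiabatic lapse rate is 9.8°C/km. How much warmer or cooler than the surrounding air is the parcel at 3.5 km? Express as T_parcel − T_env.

Parcel:
  Dry to 3500 m: -9.8 × 2.8 km = -27.44°C, so T = 3.56°C.
Environment:
  Environment to 3500 m: -4 × 2.8 km = -11.2°C, so T = 19.8°C.
T_parcel − T_env = 3.56 − 19.8 = -16.24°C

-16.24°C (parcel cooler than environment)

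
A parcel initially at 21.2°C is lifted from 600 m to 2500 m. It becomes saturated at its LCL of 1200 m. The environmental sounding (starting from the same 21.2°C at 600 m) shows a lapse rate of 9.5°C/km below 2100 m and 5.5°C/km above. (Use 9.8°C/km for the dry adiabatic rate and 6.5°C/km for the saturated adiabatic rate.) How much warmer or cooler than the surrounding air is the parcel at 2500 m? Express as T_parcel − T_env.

Parcel:
  600 → 1200 m (dry, 9.8°C/km): ΔT = -9.8 × 0.6 = -5.88°C → T = 15.32°C
  1200 → 2500 m (saturated, 6.5°C/km): ΔT = -6.5 × 1.3 = -8.45°C → T = 6.87°C
Environment:
  600 → 2100 m (environment, lower layer, 9.5°C/km): ΔT = -9.5 × 1.5 = -14.25°C → T = 6.95°C
  2100 → 2500 m (environment, upper layer, 5.5°C/km): ΔT = -5.5 × 0.4 = -2.2°C → T = 4.75°C
T_parcel − T_env = 6.87 − 4.75 = +2.12°C

+2.12°C (parcel warmer than environment)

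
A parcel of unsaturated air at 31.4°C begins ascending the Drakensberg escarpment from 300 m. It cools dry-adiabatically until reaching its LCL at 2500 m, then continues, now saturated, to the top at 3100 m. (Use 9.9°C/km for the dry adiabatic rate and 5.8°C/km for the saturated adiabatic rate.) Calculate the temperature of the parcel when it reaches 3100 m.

6.14°C

300 → 2500 m (dry, 9.9°C/km): ΔT = -9.9 × 2.2 = -21.78°C → T = 9.62°C
2500 → 3100 m (saturated, 5.8°C/km): ΔT = -5.8 × 0.6 = -3.48°C → T = 6.14°C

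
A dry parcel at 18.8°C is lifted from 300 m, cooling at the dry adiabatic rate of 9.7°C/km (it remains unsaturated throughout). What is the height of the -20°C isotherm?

4300 m

Height above start = (18.8 − (-20)) / 9.7 = 4 km
Altitude = 300 m + 4000 m = 4300 m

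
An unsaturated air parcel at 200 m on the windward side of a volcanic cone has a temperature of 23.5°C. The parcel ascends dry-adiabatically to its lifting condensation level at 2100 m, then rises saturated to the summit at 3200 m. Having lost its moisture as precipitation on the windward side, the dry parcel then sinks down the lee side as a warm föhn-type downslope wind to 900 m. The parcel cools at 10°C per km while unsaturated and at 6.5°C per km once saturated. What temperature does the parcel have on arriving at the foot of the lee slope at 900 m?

Dry to 2100 m: -10 × 1.9 km = -19°C, so T = 4.5°C.
Saturated to 3200 m: -6.5 × 1.1 km = -7.15°C, so T = -2.65°C.
Dry descent to 900 m: +10 × 2.3 km = +23°C, so T = 20.35°C.

20.35°C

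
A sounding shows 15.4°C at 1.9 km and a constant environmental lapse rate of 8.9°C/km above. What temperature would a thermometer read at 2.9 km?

1900–2900 m, environmental: Δz = 1 km ⇒ ΔT = -8.9°C; T = 6.5°C

6.5°C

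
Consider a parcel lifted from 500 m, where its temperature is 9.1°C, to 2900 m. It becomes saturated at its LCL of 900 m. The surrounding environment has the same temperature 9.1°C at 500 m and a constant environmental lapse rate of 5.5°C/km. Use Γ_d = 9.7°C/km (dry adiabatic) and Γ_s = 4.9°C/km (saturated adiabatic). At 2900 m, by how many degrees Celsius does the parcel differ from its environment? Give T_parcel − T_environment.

-0.48°C (parcel cooler than environment)

Parcel:
  From 500 m to 900 m (dry): cools by 9.7 × 0.4 = 3.88°C, giving 5.22°C.
  From 900 m to 2900 m (saturated): cools by 4.9 × 2 = 9.8°C, giving -4.58°C.
Environment:
  From 500 m to 2900 m (environment): cools by 5.5 × 2.4 = 13.2°C, giving -4.1°C.
T_parcel − T_env = -4.58 − (-4.1) = -0.48°C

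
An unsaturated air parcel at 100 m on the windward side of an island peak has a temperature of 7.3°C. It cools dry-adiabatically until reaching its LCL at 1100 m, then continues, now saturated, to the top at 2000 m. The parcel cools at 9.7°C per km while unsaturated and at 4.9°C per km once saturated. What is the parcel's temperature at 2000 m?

Dry to 1100 m: -9.7 × 1 km = -9.7°C, so T = -2.4°C.
Saturated to 2000 m: -4.9 × 0.9 km = -4.41°C, so T = -6.81°C.

-6.81°C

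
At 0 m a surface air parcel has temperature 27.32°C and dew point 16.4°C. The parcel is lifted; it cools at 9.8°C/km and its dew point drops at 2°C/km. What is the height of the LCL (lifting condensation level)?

T and T_d converge at 9.8 − 2 = 7.8°C per km
Height above start = (27.32 − 16.4) / 7.8 = 1.4 km
LCL altitude = 0 m + 1400 m = 1400 m

1400 m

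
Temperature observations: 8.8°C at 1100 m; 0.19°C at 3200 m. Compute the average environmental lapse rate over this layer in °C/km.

Γ = −ΔT/Δz = (8.8 − 0.19) / (3200 − 1100) m
  = 8.61°C / 2.1 km = 4.1°C/km

4.1°C/km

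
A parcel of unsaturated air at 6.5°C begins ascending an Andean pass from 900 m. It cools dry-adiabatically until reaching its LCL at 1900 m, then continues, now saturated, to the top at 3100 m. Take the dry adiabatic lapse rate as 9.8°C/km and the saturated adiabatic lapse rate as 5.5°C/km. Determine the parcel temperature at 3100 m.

900 → 1900 m (dry, 9.8°C/km): ΔT = -9.8 × 1 = -9.8°C → T = -3.3°C
1900 → 3100 m (saturated, 5.5°C/km): ΔT = -5.5 × 1.2 = -6.6°C → T = -9.9°C

-9.9°C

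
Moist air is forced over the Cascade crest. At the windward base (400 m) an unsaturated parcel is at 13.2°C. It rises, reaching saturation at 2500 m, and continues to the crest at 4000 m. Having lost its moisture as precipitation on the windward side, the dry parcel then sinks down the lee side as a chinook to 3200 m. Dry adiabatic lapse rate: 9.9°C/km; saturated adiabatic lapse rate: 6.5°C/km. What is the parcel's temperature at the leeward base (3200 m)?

400 → 2500 m (dry, 9.9°C/km): ΔT = -9.9 × 2.1 = -20.79°C → T = -7.59°C
2500 → 4000 m (saturated, 6.5°C/km): ΔT = -6.5 × 1.5 = -9.75°C → T = -17.34°C
4000 → 3200 m (dry descent, 9.9°C/km): ΔT = +9.9 × 0.8 = +7.92°C → T = -9.42°C

-9.42°C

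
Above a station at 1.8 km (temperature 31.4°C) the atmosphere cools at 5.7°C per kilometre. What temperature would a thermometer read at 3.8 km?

1800–3800 m, environmental: Δz = 2 km ⇒ ΔT = -11.4°C; T = 20°C

20°C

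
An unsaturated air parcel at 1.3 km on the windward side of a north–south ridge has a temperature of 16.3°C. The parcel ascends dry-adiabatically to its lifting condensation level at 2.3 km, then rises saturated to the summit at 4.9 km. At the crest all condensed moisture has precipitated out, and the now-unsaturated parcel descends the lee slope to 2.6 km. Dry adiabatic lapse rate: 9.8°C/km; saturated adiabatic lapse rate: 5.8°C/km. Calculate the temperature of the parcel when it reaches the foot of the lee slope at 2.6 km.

13.96°C

From 1300 m to 2300 m (dry): cools by 9.8 × 1 = 9.8°C, giving 6.5°C.
From 2300 m to 4900 m (saturated): cools by 5.8 × 2.6 = 15.08°C, giving -8.58°C.
From 4900 m to 2600 m (dry descent): warms by 9.8 × 2.3 = 22.54°C, giving 13.96°C.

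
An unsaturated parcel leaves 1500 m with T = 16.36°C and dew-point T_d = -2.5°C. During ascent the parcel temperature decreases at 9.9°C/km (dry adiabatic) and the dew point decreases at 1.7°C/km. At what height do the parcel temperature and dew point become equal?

3800 m

T and T_d converge at 9.9 − 1.7 = 8.2°C per km
Height above start = (16.36 − (-2.5)) / 8.2 = 2.3 km
LCL altitude = 1500 m + 2300 m = 3800 m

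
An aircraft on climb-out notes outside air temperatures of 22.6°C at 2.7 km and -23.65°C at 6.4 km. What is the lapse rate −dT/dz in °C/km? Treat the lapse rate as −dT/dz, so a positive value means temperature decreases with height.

Γ = −ΔT/Δz = (22.6 − (-23.65)) / (6400 − 2700) m
  = 46.25°C / 3.7 km = 12.5°C/km

12.5°C/km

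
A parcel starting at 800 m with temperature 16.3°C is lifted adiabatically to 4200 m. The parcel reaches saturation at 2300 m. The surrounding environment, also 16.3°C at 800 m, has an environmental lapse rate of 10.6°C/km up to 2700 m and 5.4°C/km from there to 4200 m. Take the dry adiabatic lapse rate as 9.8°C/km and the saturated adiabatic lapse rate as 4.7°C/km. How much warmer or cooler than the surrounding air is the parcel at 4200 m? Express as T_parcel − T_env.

Parcel:
  800 → 2300 m (dry, 9.8°C/km): ΔT = -9.8 × 1.5 = -14.7°C → T = 1.6°C
  2300 → 4200 m (saturated, 4.7°C/km): ΔT = -4.7 × 1.9 = -8.93°C → T = -7.33°C
Environment:
  800 → 2700 m (environment, lower layer, 10.6°C/km): ΔT = -10.6 × 1.9 = -20.14°C → T = -3.84°C
  2700 → 4200 m (environment, upper layer, 5.4°C/km): ΔT = -5.4 × 1.5 = -8.1°C → T = -11.94°C
T_parcel − T_env = -7.33 − (-11.94) = +4.61°C

+4.61°C (parcel warmer than environment)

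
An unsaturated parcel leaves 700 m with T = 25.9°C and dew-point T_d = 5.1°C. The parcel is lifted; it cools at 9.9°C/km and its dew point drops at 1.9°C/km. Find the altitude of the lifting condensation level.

3300 m

T and T_d converge at 9.9 − 1.9 = 8°C per km
Height above start = (25.9 − 5.1) / 8 = 2.6 km
LCL altitude = 700 m + 2600 m = 3300 m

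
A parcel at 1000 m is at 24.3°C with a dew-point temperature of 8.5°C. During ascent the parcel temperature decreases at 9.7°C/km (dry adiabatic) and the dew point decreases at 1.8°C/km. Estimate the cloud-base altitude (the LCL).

3000 m

T and T_d converge at 9.7 − 1.8 = 7.9°C per km
Height above start = (24.3 − 8.5) / 7.9 = 2 km
LCL altitude = 1000 m + 2000 m = 3000 m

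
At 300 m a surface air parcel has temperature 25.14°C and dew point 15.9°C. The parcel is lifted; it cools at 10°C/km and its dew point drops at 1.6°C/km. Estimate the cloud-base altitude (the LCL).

T and T_d converge at 10 − 1.6 = 8.4°C per km
Height above start = (25.14 − 15.9) / 8.4 = 1.1 km
LCL altitude = 300 m + 1100 m = 1400 m

1400 m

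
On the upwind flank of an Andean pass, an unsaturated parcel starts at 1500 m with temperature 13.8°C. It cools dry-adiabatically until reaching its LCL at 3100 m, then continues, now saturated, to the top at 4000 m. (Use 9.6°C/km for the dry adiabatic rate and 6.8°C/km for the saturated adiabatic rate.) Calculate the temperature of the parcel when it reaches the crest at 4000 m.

-7.68°C

Dry to 3100 m: -9.6 × 1.6 km = -15.36°C, so T = -1.56°C.
Saturated to 4000 m: -6.8 × 0.9 km = -6.12°C, so T = -7.68°C.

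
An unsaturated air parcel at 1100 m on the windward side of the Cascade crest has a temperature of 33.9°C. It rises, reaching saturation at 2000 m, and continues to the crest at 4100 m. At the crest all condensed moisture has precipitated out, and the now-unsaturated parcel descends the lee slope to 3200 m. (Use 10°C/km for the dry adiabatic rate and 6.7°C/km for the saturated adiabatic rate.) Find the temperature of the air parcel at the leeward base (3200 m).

19.83°C

1100–2000 m, dry: Δz = 0.9 km ⇒ ΔT = -9°C; T = 24.9°C
2000–4100 m, saturated: Δz = 2.1 km ⇒ ΔT = -14.07°C; T = 10.83°C
4100–3200 m, dry descent: Δz = 0.9 km ⇒ ΔT = +9°C; T = 19.83°C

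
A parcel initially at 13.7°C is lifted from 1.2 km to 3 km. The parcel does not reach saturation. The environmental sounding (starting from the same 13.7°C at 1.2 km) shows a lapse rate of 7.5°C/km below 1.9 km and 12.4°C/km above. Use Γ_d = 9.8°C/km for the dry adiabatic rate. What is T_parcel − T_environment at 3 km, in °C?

Parcel:
  1200 → 3000 m (dry, 9.8°C/km): ΔT = -9.8 × 1.8 = -17.64°C → T = -3.94°C
Environment:
  1200 → 1900 m (environment, lower layer, 7.5°C/km): ΔT = -7.5 × 0.7 = -5.25°C → T = 8.45°C
  1900 → 3000 m (environment, upper layer, 12.4°C/km): ΔT = -12.4 × 1.1 = -13.64°C → T = -5.19°C
T_parcel − T_env = -3.94 − (-5.19) = +1.25°C

+1.25°C (parcel warmer than environment)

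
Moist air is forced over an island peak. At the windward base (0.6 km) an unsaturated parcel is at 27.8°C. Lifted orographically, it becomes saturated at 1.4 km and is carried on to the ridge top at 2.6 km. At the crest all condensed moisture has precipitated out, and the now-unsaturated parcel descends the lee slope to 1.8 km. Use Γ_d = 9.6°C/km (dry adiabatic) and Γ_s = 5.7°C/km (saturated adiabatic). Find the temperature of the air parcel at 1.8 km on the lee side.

20.96°C

Dry to 1400 m: -9.6 × 0.8 km = -7.68°C, so T = 20.12°C.
Saturated to 2600 m: -5.7 × 1.2 km = -6.84°C, so T = 13.28°C.
Dry descent to 1800 m: +9.6 × 0.8 km = +7.68°C, so T = 20.96°C.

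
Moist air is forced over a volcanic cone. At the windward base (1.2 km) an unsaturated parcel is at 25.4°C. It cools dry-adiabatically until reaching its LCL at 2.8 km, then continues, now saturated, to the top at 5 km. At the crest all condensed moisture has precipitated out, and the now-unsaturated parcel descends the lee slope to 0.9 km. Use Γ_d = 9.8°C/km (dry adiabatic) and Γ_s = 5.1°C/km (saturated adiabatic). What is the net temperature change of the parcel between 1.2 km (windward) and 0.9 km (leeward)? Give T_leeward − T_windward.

From 1200 m to 2800 m (dry): cools by 9.8 × 1.6 = 15.68°C, giving 9.72°C.
From 2800 m to 5000 m (saturated): cools by 5.1 × 2.2 = 11.22°C, giving -1.5°C.
From 5000 m to 900 m (dry descent): warms by 9.8 × 4.1 = 40.18°C, giving 38.68°C.
Net change vs windward start: 38.68 − 25.4 = +13.28°C

+13.28°C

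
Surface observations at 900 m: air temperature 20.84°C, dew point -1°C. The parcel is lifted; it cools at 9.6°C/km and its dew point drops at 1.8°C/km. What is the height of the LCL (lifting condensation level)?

T and T_d converge at 9.6 − 1.8 = 7.8°C per km
Height above start = (20.84 − (-1)) / 7.8 = 2.8 km
LCL altitude = 900 m + 2800 m = 3700 m

3700 m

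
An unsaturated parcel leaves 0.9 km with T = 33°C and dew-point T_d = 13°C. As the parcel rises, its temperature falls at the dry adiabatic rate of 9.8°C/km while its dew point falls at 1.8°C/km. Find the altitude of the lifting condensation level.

3.4 km

T and T_d converge at 9.8 − 1.8 = 8°C per km
Height above start = (33 − 13) / 8 = 2.5 km
LCL altitude = 900 m + 2500 m = 3400 m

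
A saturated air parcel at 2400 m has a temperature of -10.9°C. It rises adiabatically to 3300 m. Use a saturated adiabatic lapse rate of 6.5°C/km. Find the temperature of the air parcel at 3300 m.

2400–3300 m, saturated adiabatic: Δz = 0.9 km ⇒ ΔT = -5.85°C; T = -16.75°C

-16.75°C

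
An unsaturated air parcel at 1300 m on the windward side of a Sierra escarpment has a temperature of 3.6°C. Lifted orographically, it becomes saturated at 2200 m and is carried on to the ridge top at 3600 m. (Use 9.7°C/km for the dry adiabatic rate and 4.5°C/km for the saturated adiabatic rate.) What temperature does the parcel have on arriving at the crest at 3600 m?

-11.43°C

1300–2200 m, dry: Δz = 0.9 km ⇒ ΔT = -8.73°C; T = -5.13°C
2200–3600 m, saturated: Δz = 1.4 km ⇒ ΔT = -6.3°C; T = -11.43°C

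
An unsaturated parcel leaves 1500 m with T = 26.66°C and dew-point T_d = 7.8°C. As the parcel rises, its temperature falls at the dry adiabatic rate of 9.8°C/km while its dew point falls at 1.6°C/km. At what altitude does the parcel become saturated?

T and T_d converge at 9.8 − 1.6 = 8.2°C per km
Height above start = (26.66 − 7.8) / 8.2 = 2.3 km
LCL altitude = 1500 m + 2300 m = 3800 m

3800 m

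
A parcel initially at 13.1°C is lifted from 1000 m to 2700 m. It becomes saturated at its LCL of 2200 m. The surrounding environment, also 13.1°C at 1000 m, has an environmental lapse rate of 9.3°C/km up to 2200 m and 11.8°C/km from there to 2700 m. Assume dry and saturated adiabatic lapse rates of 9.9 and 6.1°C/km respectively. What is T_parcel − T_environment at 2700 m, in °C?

Parcel:
  From 1000 m to 2200 m (dry): cools by 9.9 × 1.2 = 11.88°C, giving 1.22°C.
  From 2200 m to 2700 m (saturated): cools by 6.1 × 0.5 = 3.05°C, giving -1.83°C.
Environment:
  From 1000 m to 2200 m (environment, lower layer): cools by 9.3 × 1.2 = 11.16°C, giving 1.94°C.
  From 2200 m to 2700 m (environment, upper layer): cools by 11.8 × 0.5 = 5.9°C, giving -3.96°C.
T_parcel − T_env = -1.83 − (-3.96) = +2.13°C

+2.13°C (parcel warmer than environment)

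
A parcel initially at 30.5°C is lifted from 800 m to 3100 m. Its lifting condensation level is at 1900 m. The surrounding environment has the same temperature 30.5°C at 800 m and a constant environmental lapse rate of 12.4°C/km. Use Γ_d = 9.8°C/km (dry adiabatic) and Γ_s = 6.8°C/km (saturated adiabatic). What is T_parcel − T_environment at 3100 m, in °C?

+9.58°C (parcel warmer than environment)

Parcel:
  800–1900 m, dry: Δz = 1.1 km ⇒ ΔT = -10.78°C; T = 19.72°C
  1900–3100 m, saturated: Δz = 1.2 km ⇒ ΔT = -8.16°C; T = 11.56°C
Environment:
  800–3100 m, environment: Δz = 2.3 km ⇒ ΔT = -28.52°C; T = 1.98°C
T_parcel − T_env = 11.56 − 1.98 = +9.58°C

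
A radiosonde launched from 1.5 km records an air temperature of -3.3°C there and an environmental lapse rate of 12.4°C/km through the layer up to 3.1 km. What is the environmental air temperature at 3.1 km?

-23.14°C

Environmental to 3100 m: -12.4 × 1.6 km = -19.84°C, so T = -23.14°C.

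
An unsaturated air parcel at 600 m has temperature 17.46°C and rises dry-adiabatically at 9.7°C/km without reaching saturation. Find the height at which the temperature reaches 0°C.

Height above start = (17.46 − 0) / 9.7 = 1.8 km
Altitude = 600 m + 1800 m = 2400 m

2400 m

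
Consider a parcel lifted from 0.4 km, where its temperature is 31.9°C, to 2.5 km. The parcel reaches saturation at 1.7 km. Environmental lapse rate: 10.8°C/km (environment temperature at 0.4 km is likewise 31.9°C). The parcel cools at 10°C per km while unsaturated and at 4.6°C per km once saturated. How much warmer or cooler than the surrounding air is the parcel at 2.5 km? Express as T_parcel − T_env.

+6°C (parcel warmer than environment)

Parcel:
  400 → 1700 m (dry, 10°C/km): ΔT = -10 × 1.3 = -13°C → T = 18.9°C
  1700 → 2500 m (saturated, 4.6°C/km): ΔT = -4.6 × 0.8 = -3.68°C → T = 15.22°C
Environment:
  400 → 2500 m (environment, 10.8°C/km): ΔT = -10.8 × 2.1 = -22.68°C → T = 9.22°C
T_parcel − T_env = 15.22 − 9.22 = +6°C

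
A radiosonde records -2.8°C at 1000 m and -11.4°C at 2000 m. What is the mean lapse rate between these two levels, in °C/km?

Γ = −ΔT/Δz = (-2.8 − (-11.4)) / (2000 − 1000) m
  = 8.6°C / 1 km = 8.6°C/km

8.6°C/km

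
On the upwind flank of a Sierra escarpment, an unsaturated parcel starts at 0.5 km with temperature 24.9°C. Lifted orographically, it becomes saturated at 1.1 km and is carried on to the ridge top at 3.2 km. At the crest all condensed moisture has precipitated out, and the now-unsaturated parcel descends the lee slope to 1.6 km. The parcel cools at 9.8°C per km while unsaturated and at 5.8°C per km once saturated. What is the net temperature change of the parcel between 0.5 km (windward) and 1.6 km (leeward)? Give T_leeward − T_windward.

500 → 1100 m (dry, 9.8°C/km): ΔT = -9.8 × 0.6 = -5.88°C → T = 19.02°C
1100 → 3200 m (saturated, 5.8°C/km): ΔT = -5.8 × 2.1 = -12.18°C → T = 6.84°C
3200 → 1600 m (dry descent, 9.8°C/km): ΔT = +9.8 × 1.6 = +15.68°C → T = 22.52°C
Net change vs windward start: 22.52 − 24.9 = -2.38°C

-2.38°C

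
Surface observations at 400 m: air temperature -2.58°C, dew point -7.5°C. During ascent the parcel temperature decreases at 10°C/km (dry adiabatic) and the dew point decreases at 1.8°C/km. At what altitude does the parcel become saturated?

T and T_d converge at 10 − 1.8 = 8.2°C per km
Height above start = (-2.58 − (-7.5)) / 8.2 = 0.6 km
LCL altitude = 400 m + 600 m = 1000 m

1000 m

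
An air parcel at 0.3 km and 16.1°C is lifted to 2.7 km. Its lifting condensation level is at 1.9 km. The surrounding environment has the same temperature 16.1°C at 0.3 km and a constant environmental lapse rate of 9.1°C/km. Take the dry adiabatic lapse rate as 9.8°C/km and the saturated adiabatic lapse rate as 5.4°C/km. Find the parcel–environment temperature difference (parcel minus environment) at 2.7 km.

Parcel:
  Dry to 1900 m: -9.8 × 1.6 km = -15.68°C, so T = 0.42°C.
  Saturated to 2700 m: -5.4 × 0.8 km = -4.32°C, so T = -3.9°C.
Environment:
  Environment to 2700 m: -9.1 × 2.4 km = -21.84°C, so T = -5.74°C.
T_parcel − T_env = -3.9 − (-5.74) = +1.84°C

+1.84°C (parcel warmer than environment)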